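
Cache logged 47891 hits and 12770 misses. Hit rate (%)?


Formula: hit rate = hits / (hits + misses) * 100
hit rate = 47891 / (47891 + 12770) * 100
hit rate = 47891 / 60661 * 100
hit rate = 78.95%

78.95%


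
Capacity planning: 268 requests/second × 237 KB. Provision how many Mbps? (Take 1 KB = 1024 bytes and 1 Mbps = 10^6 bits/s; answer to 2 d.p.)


Formula: Mbps = payload_bytes * RPS * 8 / 1e6
Payload per request = 237 KB = 237 * 1024 = 242688 bytes
Total bytes/sec = 242688 * 268 = 65040384
Total bits/sec = 65040384 * 8 = 520323072
Mbps = 520323072 / 1e6 = 520.32

520.32 Mbps


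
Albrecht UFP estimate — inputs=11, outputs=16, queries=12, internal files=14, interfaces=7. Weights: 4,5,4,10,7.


UFP = EI*4 + EO*5 + EQ*4 + ILF*10 + EIF*7
UFP = 11*4 + 16*5 + 12*4 + 14*10 + 7*7
UFP = 44 + 80 + 48 + 140 + 49
UFP = 361

361


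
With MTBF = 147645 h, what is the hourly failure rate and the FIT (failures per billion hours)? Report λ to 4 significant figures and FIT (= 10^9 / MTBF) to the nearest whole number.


Formula: λ = 1 / MTBF; FIT = λ × 1e9 = 1e9 / MTBF
λ = 1 / 147645 ≈ 6.773e-06 failures/hour
FIT = 1e9 / 147645 ≈ 6773 failures per 1e9 hours (nearest whole number)

λ = 6.773e-06 /h, FIT = 6773


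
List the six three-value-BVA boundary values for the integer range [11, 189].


Range: [11, 189]
Boundaries: just below min, min, min+1, max-1, max, just above max
Values: [10, 11, 12, 188, 189, 190]

[10, 11, 12, 188, 189, 190]


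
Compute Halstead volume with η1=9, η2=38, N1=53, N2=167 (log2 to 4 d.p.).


Formula: V = N * log2(η), where N = N1 + N2 and η = η1 + η2
η = 9 + 38 = 47
N = 53 + 167 = 220
log2(47) ≈ 5.5546
V = 220 * 5.5546 = 1222.01

1222.01


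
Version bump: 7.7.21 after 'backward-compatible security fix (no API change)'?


Current: 7.7.21
Change category: 'backward-compatible security fix (no API change)' → patch bump
SemVer rule: patch bump → increment PATCH (MAJOR and MINOR unchanged)
New: 7.7.22

7.7.22


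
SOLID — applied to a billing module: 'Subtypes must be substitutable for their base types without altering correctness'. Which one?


This describes the Liskov Substitution Principle (LSP)

Liskov Substitution Principle (LSP)


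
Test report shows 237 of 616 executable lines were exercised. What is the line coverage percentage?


Coverage = covered / total * 100
Coverage = 237 / 616 * 100
Coverage = 38.47%

38.47%


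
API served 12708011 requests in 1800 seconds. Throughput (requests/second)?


Formula: throughput = requests / seconds
throughput = 12708011 / 1800
throughput = 7060.01 requests/second

7060.01 requests/second


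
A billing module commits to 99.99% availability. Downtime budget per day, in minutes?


Formula: allowed downtime = period * (100 - SLA) / 100
Period (day) = 1440 minutes
Unavailability fraction = (100 - 99.99) / 100
Allowed downtime = 1440 * (100 - 99.99) / 100
Allowed downtime = 0.144 minutes

0.144 minutes


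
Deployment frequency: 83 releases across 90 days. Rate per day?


Formula: deployments per day = releases / days
= 83 / 90
= 0.922 deploys/day
(equivalently, 6.46 deploys/week)

0.922 deploys/day


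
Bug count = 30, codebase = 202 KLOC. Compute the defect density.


Defect density = defects / KLOC
Defect density = 30 / 202
Defect density = 0.149 defects/KLOC

0.149 defects/KLOC


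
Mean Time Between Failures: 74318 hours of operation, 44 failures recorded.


Formula: MTBF = Total operating time / Number of failures
MTBF = 74318 / 44
MTBF = 1689.05 hours

1689.05 hours


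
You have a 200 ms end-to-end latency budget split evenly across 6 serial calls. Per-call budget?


Formula: per_stage = total_budget / stages
per_stage = 200 / 6
per_stage = 33.33 ms

33.33 ms


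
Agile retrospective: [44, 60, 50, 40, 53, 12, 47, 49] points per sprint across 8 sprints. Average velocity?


Formula: Avg velocity = Total points / Number of sprints
Points: [44, 60, 50, 40, 53, 12, 47, 49]
Sum = 44 + 60 + 50 + 40 + 53 + 12 + 47 + 49 = 355
Avg velocity = 355 / 8 = 44.38 points/sprint

44.38 points/sprint


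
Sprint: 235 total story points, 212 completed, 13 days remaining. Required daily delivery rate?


Formula: Required rate = Remaining points / Days left
Remaining = 235 - 212 = 23 points
Required rate = 23 / 13 = 1.77 points/day

1.77 points/day


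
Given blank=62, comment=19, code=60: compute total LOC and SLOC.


Total LOC = blank + comment + code
Total LOC = 62 + 19 + 60 = 141
SLOC (source only) = code = 60

Total LOC: 141, SLOC: 60


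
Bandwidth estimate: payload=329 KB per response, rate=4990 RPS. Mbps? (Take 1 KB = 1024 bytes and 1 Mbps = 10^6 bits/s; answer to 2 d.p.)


Formula: Mbps = payload_bytes * RPS * 8 / 1e6
Payload per request = 329 KB = 329 * 1024 = 336896 bytes
Total bytes/sec = 336896 * 4990 = 1681111040
Total bits/sec = 1681111040 * 8 = 13448888320
Mbps = 13448888320 / 1e6 = 13448.89

13448.89 Mbps


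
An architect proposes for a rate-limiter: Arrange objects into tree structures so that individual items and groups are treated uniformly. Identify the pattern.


This matches the Composite pattern

Composite


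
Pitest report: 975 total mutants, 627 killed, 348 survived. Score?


Mutation score = killed / total * 100
Mutation score = 627 / 975 * 100
Mutation score = 64.31%

64.31%


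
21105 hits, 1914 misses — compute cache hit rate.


Formula: hit rate = hits / (hits + misses) * 100
hit rate = 21105 / (21105 + 1914) * 100
hit rate = 21105 / 23019 * 100
hit rate = 91.69%

91.69%


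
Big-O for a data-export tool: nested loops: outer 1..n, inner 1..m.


Reasoning: product of independent bounds
Complexity: O(n*m)

O(n*m)


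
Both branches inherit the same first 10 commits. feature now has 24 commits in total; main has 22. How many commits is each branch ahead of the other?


Common ancestor: commit #10
feature commits after divergence: 24 - 10 = 14
main commits after divergence: 22 - 10 = 12
feature is 14 commits ahead of main
main is 12 commits ahead of feature

feature ahead: 14, main ahead: 12


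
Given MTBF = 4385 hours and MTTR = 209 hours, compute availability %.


Availability = MTBF / (MTBF + MTTR)
Availability = 4385 / (4385 + 209)
Availability = 4385 / 4594
Availability = 95.4506%

95.4506%


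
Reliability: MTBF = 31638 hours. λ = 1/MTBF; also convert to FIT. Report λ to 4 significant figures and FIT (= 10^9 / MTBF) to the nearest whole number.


Formula: λ = 1 / MTBF; FIT = λ × 1e9 = 1e9 / MTBF
λ = 1 / 31638 ≈ 3.161e-05 failures/hour
FIT = 1e9 / 31638 ≈ 31608 failures per 1e9 hours (nearest whole number)

λ = 3.161e-05 /h, FIT = 31608


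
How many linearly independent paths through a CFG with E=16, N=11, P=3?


Formula: V(G) = E - N + 2P
V(G) = 16 - 11 + 2*3
V(G) = 5 + 6
V(G) = 11

11


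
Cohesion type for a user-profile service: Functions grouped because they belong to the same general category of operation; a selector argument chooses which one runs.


Reasoning: Grouped by category of activity, not by data or sequence
Type: Logical cohesion

Logical cohesion


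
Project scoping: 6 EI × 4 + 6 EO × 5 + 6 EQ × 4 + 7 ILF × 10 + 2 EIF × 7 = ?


UFP = EI*4 + EO*5 + EQ*4 + ILF*10 + EIF*7
UFP = 6*4 + 6*5 + 6*4 + 7*10 + 2*7
UFP = 24 + 30 + 24 + 70 + 14
UFP = 162

162


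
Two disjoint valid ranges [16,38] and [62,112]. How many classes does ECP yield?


Valid ranges: [16,38] and [62,112]
Class 1: x < 16 — invalid
Class 2: 16 ≤ x ≤ 38 — valid
Class 3: 38 < x < 62 — invalid (gap between ranges)
Class 4: 62 ≤ x ≤ 112 — valid
Class 5: x > 112 — invalid
Total equivalence classes: 5

5 equivalence classes


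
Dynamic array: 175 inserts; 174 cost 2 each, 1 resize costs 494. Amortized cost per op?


Formula: Amortized cost = Total cost / Operations
Total cost = (174 * 2) + (1 * 494)
Total cost = 348 + 494 = 842
Amortized = 842 / 175 = 4.8114

4.8114


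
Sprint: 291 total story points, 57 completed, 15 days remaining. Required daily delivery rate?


Formula: Required rate = Remaining points / Days left
Remaining = 291 - 57 = 234 points
Required rate = 234 / 15 = 15.6 points/day

15.6 points/day


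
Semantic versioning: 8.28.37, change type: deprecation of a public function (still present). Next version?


Current: 8.28.37
Change category: 'deprecation of a public function (still present)' → minor bump
SemVer rule: minor bump → increment MINOR, reset PATCH to 0 (MAJOR unchanged)
New: 8.29.0

8.29.0


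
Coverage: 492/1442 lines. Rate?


Coverage = covered / total * 100
Coverage = 492 / 1442 * 100
Coverage = 34.12%

34.12%


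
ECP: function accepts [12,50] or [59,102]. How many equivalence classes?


Valid ranges: [12,50] and [59,102]
Class 1: x < 12 — invalid
Class 2: 12 ≤ x ≤ 50 — valid
Class 3: 50 < x < 59 — invalid (gap between ranges)
Class 4: 59 ≤ x ≤ 102 — valid
Class 5: x > 102 — invalid
Total equivalence classes: 5

5 equivalence classes


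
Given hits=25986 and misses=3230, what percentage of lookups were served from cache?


Formula: hit rate = hits / (hits + misses) * 100
hit rate = 25986 / (25986 + 3230) * 100
hit rate = 25986 / 29216 * 100
hit rate = 88.94%

88.94%


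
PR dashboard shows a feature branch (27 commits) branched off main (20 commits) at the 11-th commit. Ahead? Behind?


Common ancestor: commit #11
feature commits after divergence: 27 - 11 = 16
main commits after divergence: 20 - 11 = 9
feature is 16 commits ahead of main
main is 9 commits ahead of feature

feature ahead: 16, main ahead: 9


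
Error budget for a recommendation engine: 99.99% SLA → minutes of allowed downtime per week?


Formula: allowed downtime = period * (100 - SLA) / 100
Period (week) = 10080 minutes
Unavailability fraction = (100 - 99.99) / 100
Allowed downtime = 10080 * (100 - 99.99) / 100
Allowed downtime = 1.008 minutes

1.008 minutes


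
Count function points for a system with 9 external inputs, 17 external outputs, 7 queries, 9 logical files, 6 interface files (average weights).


UFP = EI*4 + EO*5 + EQ*4 + ILF*10 + EIF*7
UFP = 9*4 + 17*5 + 7*4 + 9*10 + 6*7
UFP = 36 + 85 + 28 + 90 + 42
UFP = 281

281


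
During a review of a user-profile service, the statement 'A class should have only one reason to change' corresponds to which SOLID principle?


This describes the Single Responsibility Principle (SRP)

Single Responsibility Principle (SRP)


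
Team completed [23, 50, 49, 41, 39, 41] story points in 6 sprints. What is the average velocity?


Formula: Avg velocity = Total points / Number of sprints
Points: [23, 50, 49, 41, 39, 41]
Sum = 23 + 50 + 49 + 41 + 39 + 41 = 243
Avg velocity = 243 / 6 = 40.5 points/sprint

40.5 points/sprint


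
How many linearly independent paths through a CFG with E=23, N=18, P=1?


Formula: V(G) = E - N + 2P
V(G) = 23 - 18 + 2*1
V(G) = 5 + 2
V(G) = 7

7


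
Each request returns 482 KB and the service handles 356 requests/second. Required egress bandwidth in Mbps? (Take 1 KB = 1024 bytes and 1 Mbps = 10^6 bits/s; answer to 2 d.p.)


Formula: Mbps = payload_bytes * RPS * 8 / 1e6
Payload per request = 482 KB = 482 * 1024 = 493568 bytes
Total bytes/sec = 493568 * 356 = 175710208
Total bits/sec = 175710208 * 8 = 1405681664
Mbps = 1405681664 / 1e6 = 1405.68

1405.68 Mbps


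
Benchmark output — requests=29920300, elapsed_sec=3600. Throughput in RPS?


Formula: throughput = requests / seconds
throughput = 29920300 / 3600
throughput = 8311.19 requests/second

8311.19 requests/second


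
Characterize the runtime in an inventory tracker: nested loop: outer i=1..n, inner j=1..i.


Reasoning: triangle: n(n+1)/2 ~ n^2/2
Complexity: O(n^2)

O(n^2)


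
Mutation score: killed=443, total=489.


Mutation score = killed / total * 100
Mutation score = 443 / 489 * 100
Mutation score = 90.59%

90.59%


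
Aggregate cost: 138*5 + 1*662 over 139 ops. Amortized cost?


Formula: Amortized cost = Total cost / Operations
Total cost = (138 * 5) + (1 * 662)
Total cost = 690 + 662 = 1352
Amortized = 1352 / 139 = 9.7266

9.7266


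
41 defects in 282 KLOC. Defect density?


Defect density = defects / KLOC
Defect density = 41 / 282
Defect density = 0.145 defects/KLOC

0.145 defects/KLOC


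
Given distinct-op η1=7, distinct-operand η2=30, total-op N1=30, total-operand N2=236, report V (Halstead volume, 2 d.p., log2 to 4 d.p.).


Formula: V = N * log2(η), where N = N1 + N2 and η = η1 + η2
η = 7 + 30 = 37
N = 30 + 236 = 266
log2(37) ≈ 5.2095
V = 266 * 5.2095 = 1385.73

1385.73


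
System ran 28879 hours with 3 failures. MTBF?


Formula: MTBF = Total operating time / Number of failures
MTBF = 28879 / 3
MTBF = 9626.33 hours

9626.33 hours


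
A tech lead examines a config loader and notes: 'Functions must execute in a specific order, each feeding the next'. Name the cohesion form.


Reasoning: Output of one is input to next
Type: Sequential cohesion

Sequential cohesion


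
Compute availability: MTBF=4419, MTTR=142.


Availability = MTBF / (MTBF + MTTR)
Availability = 4419 / (4419 + 142)
Availability = 4419 / 4561
Availability = 96.8866%

96.8866%


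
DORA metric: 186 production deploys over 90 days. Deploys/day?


Formula: deployments per day = releases / days
= 186 / 90
= 2.067 deploys/day
(equivalently, 14.47 deploys/week)

2.067 deploys/day


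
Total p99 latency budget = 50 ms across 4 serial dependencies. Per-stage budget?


Formula: per_stage = total_budget / stages
per_stage = 50 / 4
per_stage = 12.5 ms

12.5 ms


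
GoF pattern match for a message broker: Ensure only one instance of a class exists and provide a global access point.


This matches the Singleton pattern

Singleton


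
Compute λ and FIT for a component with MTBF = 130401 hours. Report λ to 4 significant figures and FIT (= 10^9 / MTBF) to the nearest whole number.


Formula: λ = 1 / MTBF; FIT = λ × 1e9 = 1e9 / MTBF
λ = 1 / 130401 ≈ 7.669e-06 failures/hour
FIT = 1e9 / 130401 ≈ 7669 failures per 1e9 hours (nearest whole number)

λ = 7.669e-06 /h, FIT = 7669


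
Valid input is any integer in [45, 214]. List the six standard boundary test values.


Range: [45, 214]
Boundaries: just below min, min, min+1, max-1, max, just above max
Values: [44, 45, 46, 213, 214, 215]

[44, 45, 46, 213, 214, 215]


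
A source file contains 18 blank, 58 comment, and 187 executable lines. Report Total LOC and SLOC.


Total LOC = blank + comment + code
Total LOC = 18 + 58 + 187 = 263
SLOC (source only) = code = 187

Total LOC: 263, SLOC: 187


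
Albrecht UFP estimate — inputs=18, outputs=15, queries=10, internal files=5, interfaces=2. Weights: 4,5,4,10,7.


UFP = EI*4 + EO*5 + EQ*4 + ILF*10 + EIF*7
UFP = 18*4 + 15*5 + 10*4 + 5*10 + 2*7
UFP = 72 + 75 + 40 + 50 + 14
UFP = 251

251


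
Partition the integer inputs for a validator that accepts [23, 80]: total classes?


Valid range: [23, 80]
Class 1: x < 23 — invalid
Class 2: 23 ≤ x ≤ 80 — valid
Class 3: x > 80 — invalid
Total equivalence classes: 3

3 equivalence classes


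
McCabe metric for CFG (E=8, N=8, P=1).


Formula: V(G) = E - N + 2P
V(G) = 8 - 8 + 2*1
V(G) = 0 + 2
V(G) = 2

2


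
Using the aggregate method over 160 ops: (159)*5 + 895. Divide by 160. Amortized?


Formula: Amortized cost = Total cost / Operations
Total cost = (159 * 5) + (1 * 895)
Total cost = 795 + 895 = 1690
Amortized = 1690 / 160 = 10.5625

10.5625


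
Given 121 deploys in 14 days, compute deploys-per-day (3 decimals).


Formula: deployments per day = releases / days
= 121 / 14
= 8.643 deploys/day
(equivalently, 60.5 deploys/week)

8.643 deploys/day


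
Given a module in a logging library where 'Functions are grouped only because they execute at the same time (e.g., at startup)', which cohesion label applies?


Reasoning: Related by timing only
Type: Temporal cohesion

Temporal cohesion


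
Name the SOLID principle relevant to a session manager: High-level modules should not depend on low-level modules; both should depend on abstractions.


This describes the Dependency Inversion Principle (DIP)

Dependency Inversion Principle (DIP)


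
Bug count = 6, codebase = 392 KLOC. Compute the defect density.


Defect density = defects / KLOC
Defect density = 6 / 392
Defect density = 0.015 defects/KLOC

0.015 defects/KLOC


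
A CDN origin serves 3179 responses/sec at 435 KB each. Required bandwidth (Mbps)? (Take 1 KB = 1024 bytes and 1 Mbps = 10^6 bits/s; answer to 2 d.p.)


Formula: Mbps = payload_bytes * RPS * 8 / 1e6
Payload per request = 435 KB = 435 * 1024 = 445440 bytes
Total bytes/sec = 445440 * 3179 = 1416053760
Total bits/sec = 1416053760 * 8 = 11328430080
Mbps = 11328430080 / 1e6 = 11328.43

11328.43 Mbps


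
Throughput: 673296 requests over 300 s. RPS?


Formula: throughput = requests / seconds
throughput = 673296 / 300
throughput = 2244.32 requests/second

2244.32 requests/second


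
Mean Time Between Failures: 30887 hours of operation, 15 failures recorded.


Formula: MTBF = Total operating time / Number of failures
MTBF = 30887 / 15
MTBF = 2059.13 hours

2059.13 hours


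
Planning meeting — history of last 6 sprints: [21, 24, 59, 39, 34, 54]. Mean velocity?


Formula: Avg velocity = Total points / Number of sprints
Points: [21, 24, 59, 39, 34, 54]
Sum = 21 + 24 + 59 + 39 + 34 + 54 = 231
Avg velocity = 231 / 6 = 38.5 points/sprint

38.5 points/sprint


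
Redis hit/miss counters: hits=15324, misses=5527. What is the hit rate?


Formula: hit rate = hits / (hits + misses) * 100
hit rate = 15324 / (15324 + 5527) * 100
hit rate = 15324 / 20851 * 100
hit rate = 73.49%

73.49%


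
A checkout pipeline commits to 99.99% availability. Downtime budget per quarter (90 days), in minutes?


Formula: allowed downtime = period * (100 - SLA) / 100
Period (quarter (90 days)) = 129600 minutes
Unavailability fraction = (100 - 99.99) / 100
Allowed downtime = 129600 * (100 - 99.99) / 100
Allowed downtime = 12.96 minutes

12.96 minutes


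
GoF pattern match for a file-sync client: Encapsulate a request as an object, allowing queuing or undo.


This matches the Command pattern

Command


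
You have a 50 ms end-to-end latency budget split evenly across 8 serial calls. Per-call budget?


Formula: per_stage = total_budget / stages
per_stage = 50 / 8
per_stage = 6.25 ms

6.25 ms


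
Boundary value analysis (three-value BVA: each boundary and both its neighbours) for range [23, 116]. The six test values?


Range: [23, 116]
Boundaries: just below min, min, min+1, max-1, max, just above max
Values: [22, 23, 24, 115, 116, 117]

[22, 23, 24, 115, 116, 117]


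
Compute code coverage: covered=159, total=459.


Coverage = covered / total * 100
Coverage = 159 / 459 * 100
Coverage = 34.64%

34.64%


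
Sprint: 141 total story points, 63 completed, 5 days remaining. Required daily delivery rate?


Formula: Required rate = Remaining points / Days left
Remaining = 141 - 63 = 78 points
Required rate = 78 / 5 = 15.6 points/day

15.6 points/day


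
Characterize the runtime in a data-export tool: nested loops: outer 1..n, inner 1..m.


Reasoning: product of independent bounds
Complexity: O(n*m)

O(n*m)


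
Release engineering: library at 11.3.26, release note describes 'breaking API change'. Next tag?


Current: 11.3.26
Change category: 'breaking API change' → major bump
SemVer rule: major bump → increment MAJOR, reset MINOR and PATCH to 0
New: 12.0.0

12.0.0


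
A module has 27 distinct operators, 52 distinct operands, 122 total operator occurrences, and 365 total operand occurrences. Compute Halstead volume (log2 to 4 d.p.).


Formula: V = N * log2(η), where N = N1 + N2 and η = η1 + η2
η = 27 + 52 = 79
N = 122 + 365 = 487
log2(79) ≈ 6.3038
V = 487 * 6.3038 = 3069.95

3069.95


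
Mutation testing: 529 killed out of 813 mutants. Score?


Mutation score = killed / total * 100
Mutation score = 529 / 813 * 100
Mutation score = 65.07%

65.07%


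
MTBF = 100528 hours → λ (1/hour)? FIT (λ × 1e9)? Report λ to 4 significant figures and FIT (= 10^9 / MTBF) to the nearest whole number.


Formula: λ = 1 / MTBF; FIT = λ × 1e9 = 1e9 / MTBF
λ = 1 / 100528 ≈ 9.947e-06 failures/hour
FIT = 1e9 / 100528 ≈ 9947 failures per 1e9 hours (nearest whole number)

λ = 9.947e-06 /h, FIT = 9947


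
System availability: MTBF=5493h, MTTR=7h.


Availability = MTBF / (MTBF + MTTR)
Availability = 5493 / (5493 + 7)
Availability = 5493 / 5500
Availability = 99.8727%

99.8727%


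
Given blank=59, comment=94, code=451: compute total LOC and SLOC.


Total LOC = blank + comment + code
Total LOC = 59 + 94 + 451 = 604
SLOC (source only) = code = 451

Total LOC: 604, SLOC: 451


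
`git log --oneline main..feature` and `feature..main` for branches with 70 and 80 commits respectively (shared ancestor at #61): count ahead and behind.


Common ancestor: commit #61
feature commits after divergence: 70 - 61 = 9
main commits after divergence: 80 - 61 = 19
feature is 9 commits ahead of main
main is 19 commits ahead of feature

feature ahead: 9, main ahead: 19


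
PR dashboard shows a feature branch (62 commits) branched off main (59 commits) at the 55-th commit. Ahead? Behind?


Common ancestor: commit #55
feature commits after divergence: 62 - 55 = 7
main commits after divergence: 59 - 55 = 4
feature is 7 commits ahead of main
main is 4 commits ahead of feature

feature ahead: 7, main ahead: 4


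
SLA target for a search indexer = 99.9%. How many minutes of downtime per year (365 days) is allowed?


Formula: allowed downtime = period * (100 - SLA) / 100
Period (year (365 days)) = 525600 minutes
Unavailability fraction = (100 - 99.9) / 100
Allowed downtime = 525600 * (100 - 99.9) / 100
Allowed downtime = 525.6 minutes

525.6 minutes


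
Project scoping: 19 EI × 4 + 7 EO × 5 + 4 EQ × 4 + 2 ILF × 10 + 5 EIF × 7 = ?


UFP = EI*4 + EO*5 + EQ*4 + ILF*10 + EIF*7
UFP = 19*4 + 7*5 + 4*4 + 2*10 + 5*7
UFP = 76 + 35 + 16 + 20 + 35
UFP = 182

182


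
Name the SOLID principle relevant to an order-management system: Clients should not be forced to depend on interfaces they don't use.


This describes the Interface Segregation Principle (ISP)

Interface Segregation Principle (ISP)


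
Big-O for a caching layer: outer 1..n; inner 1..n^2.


Reasoning: n times n^2
Complexity: O(n^3)

O(n^3)


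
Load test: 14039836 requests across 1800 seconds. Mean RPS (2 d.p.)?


Formula: throughput = requests / seconds
throughput = 14039836 / 1800
throughput = 7799.91 requests/second

7799.91 requests/second


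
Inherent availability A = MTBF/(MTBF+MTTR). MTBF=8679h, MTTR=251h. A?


Availability = MTBF / (MTBF + MTTR)
Availability = 8679 / (8679 + 251)
Availability = 8679 / 8930
Availability = 97.1892%

97.1892%


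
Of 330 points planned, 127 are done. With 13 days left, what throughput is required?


Formula: Required rate = Remaining points / Days left
Remaining = 330 - 127 = 203 points
Required rate = 203 / 13 = 15.62 points/day

15.62 points/day


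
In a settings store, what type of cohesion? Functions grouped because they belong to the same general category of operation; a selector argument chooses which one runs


Reasoning: Grouped by category of activity, not by data or sequence
Type: Logical cohesion

Logical cohesion


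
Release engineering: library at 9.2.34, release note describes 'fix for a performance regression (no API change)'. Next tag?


Current: 9.2.34
Change category: 'fix for a performance regression (no API change)' → patch bump
SemVer rule: patch bump → increment PATCH (MAJOR and MINOR unchanged)
New: 9.2.35

9.2.35


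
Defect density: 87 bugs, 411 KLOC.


Defect density = defects / KLOC
Defect density = 87 / 411
Defect density = 0.212 defects/KLOC

0.212 defects/KLOC


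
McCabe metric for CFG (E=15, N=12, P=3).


Formula: V(G) = E - N + 2P
V(G) = 15 - 12 + 2*3
V(G) = 3 + 6
V(G) = 9

9


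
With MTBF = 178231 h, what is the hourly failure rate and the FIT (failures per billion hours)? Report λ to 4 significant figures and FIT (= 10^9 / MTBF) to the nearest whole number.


Formula: λ = 1 / MTBF; FIT = λ × 1e9 = 1e9 / MTBF
λ = 1 / 178231 ≈ 5.611e-06 failures/hour
FIT = 1e9 / 178231 ≈ 5611 failures per 1e9 hours (nearest whole number)

λ = 5.611e-06 /h, FIT = 5611


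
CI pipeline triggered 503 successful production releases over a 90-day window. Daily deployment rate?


Formula: deployments per day = releases / days
= 503 / 90
= 5.589 deploys/day
(equivalently, 39.12 deploys/week)

5.589 deploys/day


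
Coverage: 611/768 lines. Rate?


Coverage = covered / total * 100
Coverage = 611 / 768 * 100
Coverage = 79.56%

79.56%


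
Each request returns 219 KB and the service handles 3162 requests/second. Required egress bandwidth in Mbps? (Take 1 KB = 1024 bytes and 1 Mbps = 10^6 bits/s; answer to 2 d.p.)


Formula: Mbps = payload_bytes * RPS * 8 / 1e6
Payload per request = 219 KB = 219 * 1024 = 224256 bytes
Total bytes/sec = 224256 * 3162 = 709097472
Total bits/sec = 709097472 * 8 = 5672779776
Mbps = 5672779776 / 1e6 = 5672.78

5672.78 Mbps


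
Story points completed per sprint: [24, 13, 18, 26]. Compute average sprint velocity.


Formula: Avg velocity = Total points / Number of sprints
Points: [24, 13, 18, 26]
Sum = 24 + 13 + 18 + 26 = 81
Avg velocity = 81 / 4 = 20.25 points/sprint

20.25 points/sprint


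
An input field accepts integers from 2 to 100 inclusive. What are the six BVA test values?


Range: [2, 100]
Boundaries: just below min, min, min+1, max-1, max, just above max
Values: [1, 2, 3, 99, 100, 101]

[1, 2, 3, 99, 100, 101]


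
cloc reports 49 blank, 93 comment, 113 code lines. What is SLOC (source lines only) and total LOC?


Total LOC = blank + comment + code
Total LOC = 49 + 93 + 113 = 255
SLOC (source only) = code = 113

Total LOC: 255, SLOC: 113


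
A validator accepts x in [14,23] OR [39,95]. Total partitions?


Valid ranges: [14,23] and [39,95]
Class 1: x < 14 — invalid
Class 2: 14 ≤ x ≤ 23 — valid
Class 3: 23 < x < 39 — invalid (gap between ranges)
Class 4: 39 ≤ x ≤ 95 — valid
Class 5: x > 95 — invalid
Total equivalence classes: 5

5 equivalence classes


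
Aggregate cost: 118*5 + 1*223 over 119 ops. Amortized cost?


Formula: Amortized cost = Total cost / Operations
Total cost = (118 * 5) + (1 * 223)
Total cost = 590 + 223 = 813
Amortized = 813 / 119 = 6.8319

6.8319


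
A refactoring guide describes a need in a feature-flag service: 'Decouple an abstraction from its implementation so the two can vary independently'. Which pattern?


This matches the Bridge pattern

Bridge


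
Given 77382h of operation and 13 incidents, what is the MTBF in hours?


Formula: MTBF = Total operating time / Number of failures
MTBF = 77382 / 13
MTBF = 5952.46 hours

5952.46 hours


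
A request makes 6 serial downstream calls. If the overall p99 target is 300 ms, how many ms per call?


Formula: per_stage = total_budget / stages
per_stage = 300 / 6
per_stage = 50.0 ms

50.0 ms


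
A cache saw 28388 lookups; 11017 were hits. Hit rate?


Formula: hit rate = hits / (hits + misses) * 100
hit rate = 11017 / (11017 + 17371) * 100
hit rate = 11017 / 28388 * 100
hit rate = 38.81%

38.81%


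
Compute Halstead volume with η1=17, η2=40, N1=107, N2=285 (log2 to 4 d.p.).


Formula: V = N * log2(η), where N = N1 + N2 and η = η1 + η2
η = 17 + 40 = 57
N = 107 + 285 = 392
log2(57) ≈ 5.8329
V = 392 * 5.8329 = 2286.50

2286.50


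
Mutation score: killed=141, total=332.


Mutation score = killed / total * 100
Mutation score = 141 / 332 * 100
Mutation score = 42.47%

42.47%


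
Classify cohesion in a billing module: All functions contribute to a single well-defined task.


Reasoning: Best: single purpose
Type: Functional cohesion

Functional cohesion


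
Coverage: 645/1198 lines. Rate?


Coverage = covered / total * 100
Coverage = 645 / 1198 * 100
Coverage = 53.84%

53.84%


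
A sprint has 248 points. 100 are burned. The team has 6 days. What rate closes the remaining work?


Formula: Required rate = Remaining points / Days left
Remaining = 248 - 100 = 148 points
Required rate = 148 / 6 = 24.67 points/day

24.67 points/day


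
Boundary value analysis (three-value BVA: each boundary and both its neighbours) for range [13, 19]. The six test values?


Range: [13, 19]
Boundaries: just below min, min, min+1, max-1, max, just above max
Values: [12, 13, 14, 18, 19, 20]

[12, 13, 14, 18, 19, 20]


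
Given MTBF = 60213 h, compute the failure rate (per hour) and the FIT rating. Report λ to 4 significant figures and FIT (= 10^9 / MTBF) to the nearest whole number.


Formula: λ = 1 / MTBF; FIT = λ × 1e9 = 1e9 / MTBF
λ = 1 / 60213 ≈ 1.661e-05 failures/hour
FIT = 1e9 / 60213 ≈ 16608 failures per 1e9 hours (nearest whole number)

λ = 1.661e-05 /h, FIT = 16608


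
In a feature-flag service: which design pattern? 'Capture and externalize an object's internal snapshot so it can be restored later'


This matches the Memento pattern

Memento


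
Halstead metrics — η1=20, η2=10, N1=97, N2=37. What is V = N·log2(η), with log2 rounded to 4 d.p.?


Formula: V = N * log2(η), where N = N1 + N2 and η = η1 + η2
η = 20 + 10 = 30
N = 97 + 37 = 134
log2(30) ≈ 4.9069
V = 134 * 4.9069 = 657.52

657.52


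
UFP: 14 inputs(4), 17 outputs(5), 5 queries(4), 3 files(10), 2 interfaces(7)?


UFP = EI*4 + EO*5 + EQ*4 + ILF*10 + EIF*7
UFP = 14*4 + 17*5 + 5*4 + 3*10 + 2*7
UFP = 56 + 85 + 20 + 30 + 14
UFP = 205

205


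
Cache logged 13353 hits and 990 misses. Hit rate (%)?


Formula: hit rate = hits / (hits + misses) * 100
hit rate = 13353 / (13353 + 990) * 100
hit rate = 13353 / 14343 * 100
hit rate = 93.1%

93.1%


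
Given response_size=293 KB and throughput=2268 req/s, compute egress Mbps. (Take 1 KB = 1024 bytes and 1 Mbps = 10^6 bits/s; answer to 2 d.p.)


Formula: Mbps = payload_bytes * RPS * 8 / 1e6
Payload per request = 293 KB = 293 * 1024 = 300032 bytes
Total bytes/sec = 300032 * 2268 = 680472576
Total bits/sec = 680472576 * 8 = 5443780608
Mbps = 5443780608 / 1e6 = 5443.78

5443.78 Mbps


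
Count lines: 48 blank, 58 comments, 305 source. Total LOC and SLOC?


Total LOC = blank + comment + code
Total LOC = 48 + 58 + 305 = 411
SLOC (source only) = code = 305

Total LOC: 411, SLOC: 305


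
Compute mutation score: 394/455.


Mutation score = killed / total * 100
Mutation score = 394 / 455 * 100
Mutation score = 86.59%

86.59%


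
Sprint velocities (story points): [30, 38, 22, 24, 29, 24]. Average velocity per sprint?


Formula: Avg velocity = Total points / Number of sprints
Points: [30, 38, 22, 24, 29, 24]
Sum = 30 + 38 + 22 + 24 + 29 + 24 = 167
Avg velocity = 167 / 6 = 27.83 points/sprint

27.83 points/sprint


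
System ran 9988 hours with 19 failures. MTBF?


Formula: MTBF = Total operating time / Number of failures
MTBF = 9988 / 19
MTBF = 525.68 hours

525.68 hours


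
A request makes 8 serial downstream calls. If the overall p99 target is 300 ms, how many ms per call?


Formula: per_stage = total_budget / stages
per_stage = 300 / 8
per_stage = 37.5 ms

37.5 ms


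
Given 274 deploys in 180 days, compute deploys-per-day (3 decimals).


Formula: deployments per day = releases / days
= 274 / 180
= 1.522 deploys/day
(equivalently, 10.66 deploys/week)

1.522 deploys/day


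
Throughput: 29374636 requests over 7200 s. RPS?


Formula: throughput = requests / seconds
throughput = 29374636 / 7200
throughput = 4079.81 requests/second

4079.81 requests/second


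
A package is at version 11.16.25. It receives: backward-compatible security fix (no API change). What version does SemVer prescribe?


Current: 11.16.25
Change category: 'backward-compatible security fix (no API change)' → patch bump
SemVer rule: patch bump → increment PATCH (MAJOR and MINOR unchanged)
New: 11.16.26

11.16.26


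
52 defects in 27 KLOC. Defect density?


Defect density = defects / KLOC
Defect density = 52 / 27
Defect density = 1.926 defects/KLOC

1.926 defects/KLOC


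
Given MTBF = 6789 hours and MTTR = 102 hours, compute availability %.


Availability = MTBF / (MTBF + MTTR)
Availability = 6789 / (6789 + 102)
Availability = 6789 / 6891
Availability = 98.5198%

98.5198%


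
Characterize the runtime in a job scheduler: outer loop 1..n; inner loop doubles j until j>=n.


Reasoning: linear outer times logarithmic inner
Complexity: O(n log n)

O(n log n)


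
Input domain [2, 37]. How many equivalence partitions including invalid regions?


Valid range: [2, 37]
Class 1: x < 2 — invalid
Class 2: 2 ≤ x ≤ 37 — valid
Class 3: x > 37 — invalid
Total equivalence classes: 3

3 equivalence classes


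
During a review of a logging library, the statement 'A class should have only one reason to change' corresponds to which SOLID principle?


This describes the Single Responsibility Principle (SRP)

Single Responsibility Principle (SRP)


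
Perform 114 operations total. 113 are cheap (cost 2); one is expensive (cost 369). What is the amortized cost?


Formula: Amortized cost = Total cost / Operations
Total cost = (113 * 2) + (1 * 369)
Total cost = 226 + 369 = 595
Amortized = 595 / 114 = 5.2193

5.2193


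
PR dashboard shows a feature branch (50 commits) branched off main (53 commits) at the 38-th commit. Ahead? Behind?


Common ancestor: commit #38
feature commits after divergence: 50 - 38 = 12
main commits after divergence: 53 - 38 = 15
feature is 12 commits ahead of main
main is 15 commits ahead of feature

feature ahead: 12, main ahead: 15


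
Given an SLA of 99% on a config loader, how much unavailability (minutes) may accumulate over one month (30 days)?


Formula: allowed downtime = period * (100 - SLA) / 100
Period (month (30 days)) = 43200 minutes
Unavailability fraction = (100 - 99.0) / 100
Allowed downtime = 43200 * (100 - 99.0) / 100
Allowed downtime = 432.0 minutes

432.0 minutes


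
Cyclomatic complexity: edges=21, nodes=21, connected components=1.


Formula: V(G) = E - N + 2P
V(G) = 21 - 21 + 2*1
V(G) = 0 + 2
V(G) = 2

2


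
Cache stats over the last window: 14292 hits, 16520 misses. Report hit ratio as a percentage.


Formula: hit rate = hits / (hits + misses) * 100
hit rate = 14292 / (14292 + 16520) * 100
hit rate = 14292 / 30812 * 100
hit rate = 46.38%

46.38%


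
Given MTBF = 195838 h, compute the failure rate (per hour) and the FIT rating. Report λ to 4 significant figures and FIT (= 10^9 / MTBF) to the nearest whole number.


Formula: λ = 1 / MTBF; FIT = λ × 1e9 = 1e9 / MTBF
λ = 1 / 195838 ≈ 5.106e-06 failures/hour
FIT = 1e9 / 195838 ≈ 5106 failures per 1e9 hours (nearest whole number)

λ = 5.106e-06 /h, FIT = 5106


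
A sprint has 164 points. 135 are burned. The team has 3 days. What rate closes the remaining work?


Formula: Required rate = Remaining points / Days left
Remaining = 164 - 135 = 29 points
Required rate = 29 / 3 = 9.67 points/day

9.67 points/day


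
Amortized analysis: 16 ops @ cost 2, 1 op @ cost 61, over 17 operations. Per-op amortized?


Formula: Amortized cost = Total cost / Operations
Total cost = (16 * 2) + (1 * 61)
Total cost = 32 + 61 = 93
Amortized = 93 / 17 = 5.4706

5.4706


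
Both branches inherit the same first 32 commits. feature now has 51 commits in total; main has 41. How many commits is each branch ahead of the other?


Common ancestor: commit #32
feature commits after divergence: 51 - 32 = 19
main commits after divergence: 41 - 32 = 9
feature is 19 commits ahead of main
main is 9 commits ahead of feature

feature ahead: 19, main ahead: 9


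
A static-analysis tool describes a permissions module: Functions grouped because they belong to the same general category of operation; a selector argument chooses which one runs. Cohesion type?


Reasoning: Grouped by category of activity, not by data or sequence
Type: Logical cohesion

Logical cohesion


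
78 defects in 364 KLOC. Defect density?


Defect density = defects / KLOC
Defect density = 78 / 364
Defect density = 0.214 defects/KLOC

0.214 defects/KLOC


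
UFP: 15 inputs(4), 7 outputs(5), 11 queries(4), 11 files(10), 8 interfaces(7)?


UFP = EI*4 + EO*5 + EQ*4 + ILF*10 + EIF*7
UFP = 15*4 + 7*5 + 11*4 + 11*10 + 8*7
UFP = 60 + 35 + 44 + 110 + 56
UFP = 305

305


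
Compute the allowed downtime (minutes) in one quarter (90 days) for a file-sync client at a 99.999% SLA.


Formula: allowed downtime = period * (100 - SLA) / 100
Period (quarter (90 days)) = 129600 minutes
Unavailability fraction = (100 - 99.999) / 100
Allowed downtime = 129600 * (100 - 99.999) / 100
Allowed downtime = 1.296 minutes

1.296 minutes


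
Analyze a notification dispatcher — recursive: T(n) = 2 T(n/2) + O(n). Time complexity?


Reasoning: master theorem case 2 (merge-sort recurrence)
Complexity: O(n log n)

O(n log n)


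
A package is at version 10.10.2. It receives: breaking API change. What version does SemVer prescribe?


Current: 10.10.2
Change category: 'breaking API change' → major bump
SemVer rule: major bump → increment MAJOR, reset MINOR and PATCH to 0
New: 11.0.0

11.0.0


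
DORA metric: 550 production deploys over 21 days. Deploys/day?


Formula: deployments per day = releases / days
= 550 / 21
= 26.19 deploys/day
(equivalently, 183.33 deploys/week)

26.19 deploys/day


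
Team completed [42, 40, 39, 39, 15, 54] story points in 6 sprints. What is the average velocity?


Formula: Avg velocity = Total points / Number of sprints
Points: [42, 40, 39, 39, 15, 54]
Sum = 42 + 40 + 39 + 39 + 15 + 54 = 229
Avg velocity = 229 / 6 = 38.17 points/sprint

38.17 points/sprint


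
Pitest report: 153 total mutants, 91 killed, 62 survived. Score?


Mutation score = killed / total * 100
Mutation score = 91 / 153 * 100
Mutation score = 59.48%

59.48%


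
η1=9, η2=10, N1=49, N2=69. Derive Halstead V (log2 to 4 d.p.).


Formula: V = N * log2(η), where N = N1 + N2 and η = η1 + η2
η = 9 + 10 = 19
N = 49 + 69 = 118
log2(19) ≈ 4.2479
V = 118 * 4.2479 = 501.25

501.25


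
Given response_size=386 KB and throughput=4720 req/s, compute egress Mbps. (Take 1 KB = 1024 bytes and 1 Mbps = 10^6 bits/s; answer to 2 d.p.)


Formula: Mbps = payload_bytes * RPS * 8 / 1e6
Payload per request = 386 KB = 386 * 1024 = 395264 bytes
Total bytes/sec = 395264 * 4720 = 1865646080
Total bits/sec = 1865646080 * 8 = 14925168640
Mbps = 14925168640 / 1e6 = 14925.17

14925.17 Mbps


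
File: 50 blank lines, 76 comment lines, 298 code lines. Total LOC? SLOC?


Total LOC = blank + comment + code
Total LOC = 50 + 76 + 298 = 424
SLOC (source only) = code = 298

Total LOC: 424, SLOC: 298


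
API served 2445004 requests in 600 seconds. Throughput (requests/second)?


Formula: throughput = requests / seconds
throughput = 2445004 / 600
throughput = 4075.01 requests/second

4075.01 requests/second


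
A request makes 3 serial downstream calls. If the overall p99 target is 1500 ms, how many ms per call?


Formula: per_stage = total_budget / stages
per_stage = 1500 / 3
per_stage = 500.0 ms

500.0 ms


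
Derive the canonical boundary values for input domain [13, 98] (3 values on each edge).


Range: [13, 98]
Boundaries: just below min, min, min+1, max-1, max, just above max
Values: [12, 13, 14, 97, 98, 99]

[12, 13, 14, 97, 98, 99]


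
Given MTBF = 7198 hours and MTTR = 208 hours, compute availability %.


Availability = MTBF / (MTBF + MTTR)
Availability = 7198 / (7198 + 208)
Availability = 7198 / 7406
Availability = 97.1915%

97.1915%
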